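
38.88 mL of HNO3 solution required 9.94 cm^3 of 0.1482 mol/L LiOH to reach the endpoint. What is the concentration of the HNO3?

n(LiOH) delivered = 0.1482 x 0.009940 = 0.001473 mol.
For a 1:1 reaction, n(HNO3) = 0.001473 mol.
[HNO3] = 0.001473 mol / 0.03888 L = 0.0379 M.

0.0379 M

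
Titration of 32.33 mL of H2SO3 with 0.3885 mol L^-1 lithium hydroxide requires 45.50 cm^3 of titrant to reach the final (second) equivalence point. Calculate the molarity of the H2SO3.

n(LiOH) = 0.3885 x 0.04550 = 0.01768 mol.
At the final (second) equivalence point, 2 mol OH^- react per mol H2SO3, so n(H2SO3) = 0.01768 / 2 = 0.008838 mol.
[H2SO3] = 0.008838 / 0.03233 L = 0.273 M.

0.273 M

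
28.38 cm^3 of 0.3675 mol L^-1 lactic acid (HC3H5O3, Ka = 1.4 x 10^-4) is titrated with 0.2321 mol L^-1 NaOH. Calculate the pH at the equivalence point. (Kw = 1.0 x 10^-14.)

n(HC3H5O3) = 0.3675 x 0.02838 = 0.01043 mol; V(NaOH) at equivalence = 0.01043/0.2321 = 0.04494 L.
At equivalence all the acid is converted to C3H5O3-; total volume = 0.02838 + 0.04494 = 0.07332 L, so [C3H5O3-] = 0.01043/0.07332 = 0.1423 M.
Kb = Kw/Ka = 1.0e-14 / 1.4 x 10^-4 = 7.14e-11.
[OH^-] = sqrt(Kb x [C3H5O3-]) = sqrt(7.14e-11 x 0.1423) = 3.19e-6 M.
pOH = 5.50, so pH = 14.00 - 5.50 = 8.50.

8.50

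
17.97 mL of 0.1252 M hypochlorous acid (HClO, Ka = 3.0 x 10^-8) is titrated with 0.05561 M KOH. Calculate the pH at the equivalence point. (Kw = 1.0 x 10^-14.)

n(HClO) = 0.1252 x 0.01797 = 0.002250 mol; V(KOH) at equivalence = 0.002250/0.05561 = 0.04046 L.
At equivalence all the acid is converted to ClO-; total volume = 0.01797 + 0.04046 = 0.05843 L, so [ClO-] = 0.002250/0.05843 = 0.03851 M.
Kb = Kw/Ka = 1.0e-14 / 3.0 x 10^-8 = 3.33e-7.
[OH^-] = sqrt(Kb x [ClO-]) = sqrt(3.33e-7 x 0.03851) = 0.000113 M.
pOH = 3.95, so pH = 14.00 - 3.95 = 10.05.

10.05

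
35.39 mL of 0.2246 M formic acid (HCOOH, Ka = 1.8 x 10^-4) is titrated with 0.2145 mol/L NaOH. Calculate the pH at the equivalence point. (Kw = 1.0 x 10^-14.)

n(HCOOH) = 0.2246 x 0.03539 = 0.007949 mol; V(NaOH) at equivalence = 0.007949/0.2145 = 0.03706 L.
At equivalence all the acid is converted to HCOO-; total volume = 0.03539 + 0.03706 = 0.07245 L, so [HCOO-] = 0.007949/0.07245 = 0.1097 M.
Kb = Kw/Ka = 1.0e-14 / 1.8 x 10^-4 = 5.56e-11.
[OH^-] = sqrt(Kb x [HCOO-]) = sqrt(5.56e-11 x 0.1097) = 2.47e-6 M.
pOH = 5.61, so pH = 14.00 - 5.61 = 8.39.

8.39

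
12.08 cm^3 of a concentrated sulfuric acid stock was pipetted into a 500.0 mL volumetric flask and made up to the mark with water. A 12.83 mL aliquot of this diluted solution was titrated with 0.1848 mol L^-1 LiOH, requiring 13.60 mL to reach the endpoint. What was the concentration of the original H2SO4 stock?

n(LiOH) = 0.1848 x 0.01360 = 0.002513 mol.
n(H2SO4) in the aliquot = 0.002513 x 1/2 = 0.001257 mol.
[diluted H2SO4] = 0.001257 / 0.01283 = 0.09795 M.
Dilution factor = 500.0/12.08 = 41.39, so [stock] = 0.09795 x 41.39 = 4.05 M.

4.05 M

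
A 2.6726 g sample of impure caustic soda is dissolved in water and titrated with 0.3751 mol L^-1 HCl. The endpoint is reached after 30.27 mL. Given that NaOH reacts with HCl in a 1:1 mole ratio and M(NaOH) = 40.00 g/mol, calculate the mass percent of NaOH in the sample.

n(HCl) = 0.3751 x 0.03027 = 0.01135 mol.
n(NaOH) = 0.01135 / 1 = 0.01135 mol.
mass of NaOH = 0.01135 x 40.00 = 0.4542 g.
% purity = 0.4542 / 2.6726 x 100 = 17.0%.

17.0%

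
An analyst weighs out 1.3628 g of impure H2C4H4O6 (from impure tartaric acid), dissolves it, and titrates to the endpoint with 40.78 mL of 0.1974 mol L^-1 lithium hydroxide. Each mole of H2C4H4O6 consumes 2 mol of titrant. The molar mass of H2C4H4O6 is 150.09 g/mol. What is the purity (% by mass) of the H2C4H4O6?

44.3%

n(LiOH) = 0.1974 x 0.04078 = 0.008050 mol.
n(H2C4H4O6) = 0.008050 / 2 = 0.004025 mol.
mass of H2C4H4O6 = 0.004025 x 150.09 = 0.6041 g.
% purity = 0.6041 / 1.3628 x 100 = 44.3%.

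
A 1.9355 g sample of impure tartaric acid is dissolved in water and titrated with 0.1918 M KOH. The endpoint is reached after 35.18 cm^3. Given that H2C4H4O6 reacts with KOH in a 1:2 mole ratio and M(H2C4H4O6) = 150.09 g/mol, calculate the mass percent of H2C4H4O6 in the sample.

26.2%

n(KOH) = 0.1918 x 0.03518 = 0.006748 mol.
n(H2C4H4O6) = 0.006748 / 2 = 0.003374 mol.
mass of H2C4H4O6 = 0.003374 x 150.09 = 0.5064 g.
% purity = 0.5064 / 1.9355 x 100 = 26.2%.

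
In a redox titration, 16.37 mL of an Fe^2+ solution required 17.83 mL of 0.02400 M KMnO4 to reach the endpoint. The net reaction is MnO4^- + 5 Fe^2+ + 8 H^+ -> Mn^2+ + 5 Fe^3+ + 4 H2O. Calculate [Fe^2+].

0.131 M

n(KMnO4) = 0.02400 x 0.01783 = 0.0004279 mol.
From the balanced equation, 1 mol KMnO4 reacts with 5 mol Fe^2+, so n(Fe^2+) = 0.0004279 x 5/1 = 0.002140 mol.
[Fe^2+] = 0.002140 / 0.01637 L = 0.131 M.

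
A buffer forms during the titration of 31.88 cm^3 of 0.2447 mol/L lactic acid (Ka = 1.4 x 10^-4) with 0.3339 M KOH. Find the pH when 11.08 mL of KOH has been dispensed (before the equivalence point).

3.81

Initial n(HC3H5O3) = 0.2447 x 0.03188 = 0.007801 mol.
n(KOH) added = 0.3339 x 0.01108 = 0.003700 mol, converting that many moles of HC3H5O3 to C3H5O3-.
Remaining n(HC3H5O3) = 0.004101 mol; n(C3H5O3-) = 0.003700 mol.
By Henderson-Hasselbalch, pH = pKa + log([A^-]/[HA]) = 3.85 + log(0.003700/0.004101) = 3.85 + (-0.04) = 3.81.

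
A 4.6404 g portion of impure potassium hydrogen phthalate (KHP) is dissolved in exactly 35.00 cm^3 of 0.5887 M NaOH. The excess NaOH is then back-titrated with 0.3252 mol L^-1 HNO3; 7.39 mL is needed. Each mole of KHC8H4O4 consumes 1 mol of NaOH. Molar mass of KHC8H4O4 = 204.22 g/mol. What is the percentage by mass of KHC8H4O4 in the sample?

80.1%

Total n(NaOH) added = 0.5887 x 0.03500 = 0.02060 mol.
n(HNO3) used = 0.3252 x 0.007390 = 0.002403 mol, which equals the excess n(NaOH).
So n(NaOH) consumed by the sample = 0.02060 - 0.002403 = 0.01820 mol.
n(KHC8H4O4) = 0.01820 / 1 = 0.01820 mol.
mass KHC8H4O4 = 0.01820 x 204.22 = 3.717 g, so %KHC8H4O4 = 3.717/4.6404 x 100 = 80.1%.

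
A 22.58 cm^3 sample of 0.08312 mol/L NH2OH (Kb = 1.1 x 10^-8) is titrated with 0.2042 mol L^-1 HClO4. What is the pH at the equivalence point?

3.63

n(NH2OH) = 0.08312 x 0.02258 = 0.001877 mol; V(HClO4) at equivalence = 0.001877/0.2042 = 0.009191 L.
At equivalence the base is fully converted to NH3OH+; total volume = 0.03177 L, so [NH3OH+] = 0.001877/0.03177 = 0.05907 M.
Ka(NH3OH+) = Kw/Kb = 1.0e-14 / 1.1 x 10^-8 = 9.09e-7.
[H^+] = sqrt(Ka x [NH3OH+]) = sqrt(9.09e-7 x 0.05907) = 0.000232 M.
pH = -log(0.000232) = 3.63.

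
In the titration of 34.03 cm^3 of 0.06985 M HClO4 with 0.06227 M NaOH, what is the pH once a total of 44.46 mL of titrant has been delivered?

11.70

n(acid) = 0.06985 x 0.03403 = 0.002377 mol; n(NaOH) added = 0.06227 x 0.04446 = 0.002769 mol.
Base is in excess by 0.002769 - 0.002377 = 0.0003915 mol in a total volume of 0.07849 L.
[OH^-] = 0.0003915/0.07849 = 0.004988 M, so pOH = 2.30 and pH = 14.00 - 2.30 = 11.70.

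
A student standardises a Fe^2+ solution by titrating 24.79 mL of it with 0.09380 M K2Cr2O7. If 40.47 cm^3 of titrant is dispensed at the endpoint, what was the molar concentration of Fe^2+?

0.919 M

n(K2Cr2O7) = 0.09380 x 0.04047 = 0.003796 mol.
From the balanced equation, 1 mol K2Cr2O7 reacts with 6 mol Fe^2+, so n(Fe^2+) = 0.003796 x 6/1 = 0.02278 mol.
[Fe^2+] = 0.02278 / 0.02479 L = 0.919 M.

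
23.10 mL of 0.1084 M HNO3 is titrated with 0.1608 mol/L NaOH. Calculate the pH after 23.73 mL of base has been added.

n(acid) = 0.1084 x 0.02310 = 0.002504 mol; n(NaOH) added = 0.1608 x 0.02373 = 0.003816 mol.
Base is in excess by 0.003816 - 0.002504 = 0.001312 mol in a total volume of 0.04683 L.
[OH^-] = 0.001312/0.04683 = 0.02801 M, so pOH = 1.55 and pH = 14.00 - 1.55 = 12.45.

12.45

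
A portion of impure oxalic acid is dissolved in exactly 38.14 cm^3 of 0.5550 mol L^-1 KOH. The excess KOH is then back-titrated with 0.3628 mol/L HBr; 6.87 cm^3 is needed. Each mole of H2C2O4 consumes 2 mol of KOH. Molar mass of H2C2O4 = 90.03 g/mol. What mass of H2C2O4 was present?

Total n(KOH) added = 0.5550 x 0.03814 = 0.02117 mol.
n(HBr) used = 0.3628 x 0.006870 = 0.002492 mol, which equals the excess n(KOH).
So n(KOH) consumed by the sample = 0.02117 - 0.002492 = 0.01868 mol.
n(H2C2O4) = 0.01868 / 2 = 0.009338 mol.
mass = 0.009338 mol x 90.03 g/mol = 0.841 g.

0.841 g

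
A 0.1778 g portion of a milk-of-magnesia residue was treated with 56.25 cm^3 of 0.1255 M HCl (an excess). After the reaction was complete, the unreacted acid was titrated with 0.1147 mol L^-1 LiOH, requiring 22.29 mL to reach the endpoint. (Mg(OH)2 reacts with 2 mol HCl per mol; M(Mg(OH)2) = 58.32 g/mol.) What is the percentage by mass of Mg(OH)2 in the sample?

Total n(HCl) added = 0.1255 x 0.05625 = 0.007059 mol.
n(LiOH) used = 0.1147 x 0.02229 = 0.002557 mol, which equals the excess n(HCl).
So n(HCl) consumed by the sample = 0.007059 - 0.002557 = 0.004503 mol.
n(Mg(OH)2) = 0.004503 / 2 = 0.002251 mol.
mass Mg(OH)2 = 0.002251 x 58.32 = 0.1313 g, so %Mg(OH)2 = 0.1313/0.1778 x 100 = 73.8%.

73.8%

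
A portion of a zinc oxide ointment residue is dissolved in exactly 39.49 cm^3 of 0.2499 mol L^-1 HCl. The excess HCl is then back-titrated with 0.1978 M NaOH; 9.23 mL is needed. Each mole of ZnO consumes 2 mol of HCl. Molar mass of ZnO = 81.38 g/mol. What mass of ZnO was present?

0.327 g

Total n(HCl) added = 0.2499 x 0.03949 = 0.009869 mol.
n(NaOH) used = 0.1978 x 0.009230 = 0.001826 mol, which equals the excess n(HCl).
So n(HCl) consumed by the sample = 0.009869 - 0.001826 = 0.008043 mol.
n(ZnO) = 0.008043 / 2 = 0.004021 mol.
mass = 0.004021 mol x 81.38 g/mol = 0.327 g.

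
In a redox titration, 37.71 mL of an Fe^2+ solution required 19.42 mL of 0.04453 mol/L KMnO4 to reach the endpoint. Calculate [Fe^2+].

n(KMnO4) = 0.04453 x 0.01942 = 0.0008648 mol.
From the balanced equation, 1 mol KMnO4 reacts with 5 mol Fe^2+, so n(Fe^2+) = 0.0008648 x 5/1 = 0.004324 mol.
[Fe^2+] = 0.004324 / 0.03771 L = 0.115 M.

0.115 M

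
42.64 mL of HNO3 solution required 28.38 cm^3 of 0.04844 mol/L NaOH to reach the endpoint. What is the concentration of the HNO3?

n(NaOH) delivered = 0.04844 x 0.02838 = 0.001375 mol.
For a 1:1 reaction, n(HNO3) = 0.001375 mol.
[HNO3] = 0.001375 mol / 0.04264 L = 0.0322 M.

0.0322 M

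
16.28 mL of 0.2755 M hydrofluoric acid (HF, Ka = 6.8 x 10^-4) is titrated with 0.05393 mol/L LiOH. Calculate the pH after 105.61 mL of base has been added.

n(acid) = 0.2755 x 0.01628 = 0.004485 mol; n(LiOH) added = 0.05393 x 0.1056 = 0.005696 mol.
Base is in excess by 0.005696 - 0.004485 = 0.001210 mol in a total volume of 0.1219 L.
[OH^-] = 0.001210/0.1219 = 0.009930 M, so pOH = 2.00 and pH = 14.00 - 2.00 = 12.00.

12.00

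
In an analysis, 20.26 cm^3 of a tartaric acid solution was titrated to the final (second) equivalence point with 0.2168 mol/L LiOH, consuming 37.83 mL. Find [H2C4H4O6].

n(LiOH) = 0.2168 x 0.03783 = 0.008202 mol.
At the final (second) equivalence point, 2 mol OH^- react per mol H2C4H4O6, so n(H2C4H4O6) = 0.008202 / 2 = 0.004101 mol.
[H2C4H4O6] = 0.004101 / 0.02026 L = 0.202 M.

0.202 M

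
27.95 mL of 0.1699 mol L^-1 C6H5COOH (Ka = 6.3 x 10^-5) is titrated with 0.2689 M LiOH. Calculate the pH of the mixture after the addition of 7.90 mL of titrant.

4.11

Initial n(C6H5COOH) = 0.1699 x 0.02795 = 0.004749 mol.
n(LiOH) added = 0.2689 x 0.007900 = 0.002124 mol, converting that many moles of C6H5COOH to C6H5COO-.
Remaining n(C6H5COOH) = 0.002624 mol; n(C6H5COO-) = 0.002124 mol.
By Henderson-Hasselbalch, pH = pKa + log([A^-]/[HA]) = 4.20 + log(0.002124/0.002624) = 4.20 + (-0.09) = 4.11.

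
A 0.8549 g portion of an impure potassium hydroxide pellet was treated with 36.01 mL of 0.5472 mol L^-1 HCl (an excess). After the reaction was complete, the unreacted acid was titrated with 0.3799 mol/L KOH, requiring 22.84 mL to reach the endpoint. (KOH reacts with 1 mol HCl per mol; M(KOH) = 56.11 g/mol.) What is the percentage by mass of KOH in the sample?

Total n(HCl) added = 0.5472 x 0.03601 = 0.01970 mol.
n(KOH) used = 0.3799 x 0.02284 = 0.008677 mol, which equals the excess n(HCl).
So n(HCl) consumed by the sample = 0.01970 - 0.008677 = 0.01103 mol.
n(KOH) = 0.01103 / 1 = 0.01103 mol.
mass KOH = 0.01103 x 56.11 = 0.6188 g, so %KOH = 0.6188/0.8549 x 100 = 72.4%.

72.4%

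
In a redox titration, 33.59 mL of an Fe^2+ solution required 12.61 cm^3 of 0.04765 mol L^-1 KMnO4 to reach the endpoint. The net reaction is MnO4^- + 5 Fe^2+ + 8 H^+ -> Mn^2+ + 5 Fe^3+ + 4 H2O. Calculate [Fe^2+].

n(KMnO4) = 0.04765 x 0.01261 = 0.0006009 mol.
From the balanced equation, 1 mol KMnO4 reacts with 5 mol Fe^2+, so n(Fe^2+) = 0.0006009 x 5/1 = 0.003004 mol.
[Fe^2+] = 0.003004 / 0.03359 L = 0.0894 M.

0.0894 M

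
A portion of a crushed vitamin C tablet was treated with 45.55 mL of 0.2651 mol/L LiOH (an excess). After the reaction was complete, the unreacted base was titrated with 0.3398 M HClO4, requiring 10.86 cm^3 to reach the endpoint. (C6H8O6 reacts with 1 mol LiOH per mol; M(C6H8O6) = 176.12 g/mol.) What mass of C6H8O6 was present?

Total n(LiOH) added = 0.2651 x 0.04555 = 0.01208 mol.
n(HClO4) used = 0.3398 x 0.01086 = 0.003690 mol, which equals the excess n(LiOH).
So n(LiOH) consumed by the sample = 0.01208 - 0.003690 = 0.008385 mol.
n(C6H8O6) = 0.008385 / 1 = 0.008385 mol.
mass = 0.008385 mol x 176.12 g/mol = 1.48 g.

1.48 g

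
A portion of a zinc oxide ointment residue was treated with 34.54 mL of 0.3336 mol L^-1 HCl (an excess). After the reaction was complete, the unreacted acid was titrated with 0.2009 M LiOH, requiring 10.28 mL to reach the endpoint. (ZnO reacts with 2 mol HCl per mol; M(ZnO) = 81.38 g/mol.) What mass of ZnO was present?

Total n(HCl) added = 0.3336 x 0.03454 = 0.01152 mol.
n(LiOH) used = 0.2009 x 0.01028 = 0.002065 mol, which equals the excess n(HCl).
So n(HCl) consumed by the sample = 0.01152 - 0.002065 = 0.009457 mol.
n(ZnO) = 0.009457 / 2 = 0.004729 mol.
mass = 0.004729 mol x 81.38 g/mol = 0.385 g.

0.385 g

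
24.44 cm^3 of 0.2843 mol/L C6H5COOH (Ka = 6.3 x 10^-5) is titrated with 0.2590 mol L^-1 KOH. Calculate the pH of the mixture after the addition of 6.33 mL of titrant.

3.69

Initial n(C6H5COOH) = 0.2843 x 0.02444 = 0.006948 mol.
n(KOH) added = 0.2590 x 0.006330 = 0.001639 mol, converting that many moles of C6H5COOH to C6H5COO-.
Remaining n(C6H5COOH) = 0.005309 mol; n(C6H5COO-) = 0.001639 mol.
By Henderson-Hasselbalch, pH = pKa + log([A^-]/[HA]) = 4.20 + log(0.001639/0.005309) = 4.20 + (-0.51) = 3.69.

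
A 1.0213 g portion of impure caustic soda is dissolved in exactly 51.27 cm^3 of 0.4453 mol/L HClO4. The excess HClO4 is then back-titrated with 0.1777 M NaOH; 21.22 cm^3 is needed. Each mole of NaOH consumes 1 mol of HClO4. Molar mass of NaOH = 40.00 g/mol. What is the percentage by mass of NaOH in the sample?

Total n(HClO4) added = 0.4453 x 0.05127 = 0.02283 mol.
n(NaOH) used = 0.1777 x 0.02122 = 0.003771 mol, which equals the excess n(HClO4).
So n(HClO4) consumed by the sample = 0.02283 - 0.003771 = 0.01906 mol.
n(NaOH) = 0.01906 / 1 = 0.01906 mol.
mass NaOH = 0.01906 x 40.00 = 0.7624 g, so %NaOH = 0.7624/1.0213 x 100 = 74.6%.

74.6%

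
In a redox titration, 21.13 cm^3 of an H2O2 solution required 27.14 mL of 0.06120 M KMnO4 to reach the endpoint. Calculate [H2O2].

n(KMnO4) = 0.06120 x 0.02714 = 0.001661 mol.
From the balanced equation, 2 mol KMnO4 reacts with 5 mol H2O2, so n(H2O2) = 0.001661 x 5/2 = 0.004152 mol.
[H2O2] = 0.004152 / 0.02113 L = 0.197 M.

0.197 M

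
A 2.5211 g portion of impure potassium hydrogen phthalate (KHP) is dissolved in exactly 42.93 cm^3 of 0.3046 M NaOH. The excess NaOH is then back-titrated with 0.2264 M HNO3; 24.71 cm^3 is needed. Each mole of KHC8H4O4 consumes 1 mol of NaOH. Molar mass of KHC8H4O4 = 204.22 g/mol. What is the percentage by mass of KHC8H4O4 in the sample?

60.6%

Total n(NaOH) added = 0.3046 x 0.04293 = 0.01308 mol.
n(HNO3) used = 0.2264 x 0.02471 = 0.005594 mol, which equals the excess n(NaOH).
So n(NaOH) consumed by the sample = 0.01308 - 0.005594 = 0.007482 mol.
n(KHC8H4O4) = 0.007482 / 1 = 0.007482 mol.
mass KHC8H4O4 = 0.007482 x 204.22 = 1.528 g, so %KHC8H4O4 = 1.528/2.5211 x 100 = 60.6%.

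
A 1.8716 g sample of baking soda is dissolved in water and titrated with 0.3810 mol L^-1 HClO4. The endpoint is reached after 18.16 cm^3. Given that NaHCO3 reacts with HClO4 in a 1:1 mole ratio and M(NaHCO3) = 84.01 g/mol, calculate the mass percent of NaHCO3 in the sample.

31.1%

n(HClO4) = 0.3810 x 0.01816 = 0.006919 mol.
n(NaHCO3) = 0.006919 / 1 = 0.006919 mol.
mass of NaHCO3 = 0.006919 x 84.01 = 0.5813 g.
% purity = 0.5813 / 1.8716 x 100 = 31.1%.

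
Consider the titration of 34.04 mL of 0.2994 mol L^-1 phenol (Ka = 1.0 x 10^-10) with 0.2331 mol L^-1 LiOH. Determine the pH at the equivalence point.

11.56

n(C6H5OH) = 0.2994 x 0.03404 = 0.01019 mol; V(LiOH) at equivalence = 0.01019/0.2331 = 0.04372 L.
At equivalence all the acid is converted to C6H5O-; total volume = 0.03404 + 0.04372 = 0.07776 L, so [C6H5O-] = 0.01019/0.07776 = 0.1311 M.
Kb = Kw/Ka = 1.0e-14 / 1.0 x 10^-10 = 0.000100.
[OH^-] = sqrt(Kb x [C6H5O-]) = sqrt(0.000100 x 0.1311) = 0.00362 M.
pOH = 2.44, so pH = 14.00 - 2.44 = 11.56.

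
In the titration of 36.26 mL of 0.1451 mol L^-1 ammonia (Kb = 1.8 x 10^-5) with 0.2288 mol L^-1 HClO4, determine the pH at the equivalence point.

n(NH3) = 0.1451 x 0.03626 = 0.005261 mol; V(HClO4) at equivalence = 0.005261/0.2288 = 0.02300 L.
At equivalence the base is fully converted to NH4+; total volume = 0.05926 L, so [NH4+] = 0.005261/0.05926 = 0.08879 M.
Ka(NH4+) = Kw/Kb = 1.0e-14 / 1.8 x 10^-5 = 5.56e-10.
[H^+] = sqrt(Ka x [NH4+]) = sqrt(5.56e-10 x 0.08879) = 7.02e-6 M.
pH = -log(7.02e-6) = 5.15.

5.15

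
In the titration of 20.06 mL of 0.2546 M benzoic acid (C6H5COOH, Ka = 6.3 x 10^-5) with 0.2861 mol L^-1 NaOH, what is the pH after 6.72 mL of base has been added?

Initial n(C6H5COOH) = 0.2546 x 0.02006 = 0.005107 mol.
n(NaOH) added = 0.2861 x 0.006720 = 0.001923 mol, converting that many moles of C6H5COOH to C6H5COO-.
Remaining n(C6H5COOH) = 0.003185 mol; n(C6H5COO-) = 0.001923 mol.
By Henderson-Hasselbalch, pH = pKa + log([A^-]/[HA]) = 4.20 + log(0.001923/0.003185) = 4.20 + (-0.22) = 3.98.

3.98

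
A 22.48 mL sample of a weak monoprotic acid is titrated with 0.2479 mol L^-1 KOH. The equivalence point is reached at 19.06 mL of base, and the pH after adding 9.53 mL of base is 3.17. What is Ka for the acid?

6.8 x 10^-4

9.53 mL is half of the equivalence volume, so this is the half-equivalence point where [HA] = [A^-].
At half-equivalence pH = pKa, so pKa = 3.17.
Ka = 10^(-3.17) = 6.8 x 10^-4.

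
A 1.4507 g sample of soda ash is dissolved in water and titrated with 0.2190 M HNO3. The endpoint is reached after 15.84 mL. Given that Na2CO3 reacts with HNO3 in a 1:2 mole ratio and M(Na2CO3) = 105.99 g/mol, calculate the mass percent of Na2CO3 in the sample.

12.7%

n(HNO3) = 0.2190 x 0.01584 = 0.003469 mol.
n(Na2CO3) = 0.003469 / 2 = 0.001734 mol.
mass of Na2CO3 = 0.001734 x 105.99 = 0.1838 g.
% purity = 0.1838 / 1.4507 x 100 = 12.7%.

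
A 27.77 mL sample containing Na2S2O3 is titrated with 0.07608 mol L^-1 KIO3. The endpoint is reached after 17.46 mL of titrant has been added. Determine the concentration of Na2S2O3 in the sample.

0.287 M

n(KIO3) = 0.07608 x 0.01746 = 0.001328 mol.
From the balanced equation, 1 mol KIO3 reacts with 6 mol Na2S2O3, so n(Na2S2O3) = 0.001328 x 6/1 = 0.007970 mol.
[Na2S2O3] = 0.007970 / 0.02777 L = 0.287 M.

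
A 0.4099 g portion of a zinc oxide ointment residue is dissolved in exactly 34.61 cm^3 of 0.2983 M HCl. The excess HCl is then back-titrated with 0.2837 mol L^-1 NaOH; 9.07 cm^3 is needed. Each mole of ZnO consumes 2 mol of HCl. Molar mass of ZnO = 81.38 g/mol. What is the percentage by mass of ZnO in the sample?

76.9%

Total n(HCl) added = 0.2983 x 0.03461 = 0.01032 mol.
n(NaOH) used = 0.2837 x 0.009070 = 0.002573 mol, which equals the excess n(HCl).
So n(HCl) consumed by the sample = 0.01032 - 0.002573 = 0.007751 mol.
n(ZnO) = 0.007751 / 2 = 0.003876 mol.
mass ZnO = 0.003876 x 81.38 = 0.3154 g, so %ZnO = 0.3154/0.4099 x 100 = 76.9%.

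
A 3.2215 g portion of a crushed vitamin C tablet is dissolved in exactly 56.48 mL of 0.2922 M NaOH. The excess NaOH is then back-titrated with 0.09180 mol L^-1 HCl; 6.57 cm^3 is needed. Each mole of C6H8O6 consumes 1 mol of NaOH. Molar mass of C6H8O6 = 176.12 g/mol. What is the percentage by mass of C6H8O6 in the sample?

86.9%

Total n(NaOH) added = 0.2922 x 0.05648 = 0.01650 mol.
n(HCl) used = 0.09180 x 0.006570 = 0.0006031 mol, which equals the excess n(NaOH).
So n(NaOH) consumed by the sample = 0.01650 - 0.0006031 = 0.01590 mol.
n(C6H8O6) = 0.01590 / 1 = 0.01590 mol.
mass C6H8O6 = 0.01590 x 176.12 = 2.800 g, so %C6H8O6 = 2.800/3.2215 x 100 = 86.9%.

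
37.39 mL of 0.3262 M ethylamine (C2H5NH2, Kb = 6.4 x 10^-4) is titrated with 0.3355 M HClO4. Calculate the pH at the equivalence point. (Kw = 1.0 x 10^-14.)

n(C2H5NH2) = 0.3262 x 0.03739 = 0.01220 mol; V(HClO4) at equivalence = 0.01220/0.3355 = 0.03635 L.
At equivalence the base is fully converted to C2H5NH3+; total volume = 0.07374 L, so [C2H5NH3+] = 0.01220/0.07374 = 0.1654 M.
Ka(C2H5NH3+) = Kw/Kb = 1.0e-14 / 6.4 x 10^-4 = 1.56e-11.
[H^+] = sqrt(Ka x [C2H5NH3+]) = sqrt(1.56e-11 x 0.1654) = 1.61e-6 M.
pH = -log(1.61e-6) = 5.79.

5.79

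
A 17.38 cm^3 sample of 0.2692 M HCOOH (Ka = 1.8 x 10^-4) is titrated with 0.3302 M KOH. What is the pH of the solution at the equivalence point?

n(HCOOH) = 0.2692 x 0.01738 = 0.004679 mol; V(KOH) at equivalence = 0.004679/0.3302 = 0.01417 L.
At equivalence all the acid is converted to HCOO-; total volume = 0.01738 + 0.01417 = 0.03155 L, so [HCOO-] = 0.004679/0.03155 = 0.1483 M.
Kb = Kw/Ka = 1.0e-14 / 1.8 x 10^-4 = 5.56e-11.
[OH^-] = sqrt(Kb x [HCOO-]) = sqrt(5.56e-11 x 0.1483) = 2.87e-6 M.
pOH = 5.54, so pH = 14.00 - 5.54 = 8.46.

8.46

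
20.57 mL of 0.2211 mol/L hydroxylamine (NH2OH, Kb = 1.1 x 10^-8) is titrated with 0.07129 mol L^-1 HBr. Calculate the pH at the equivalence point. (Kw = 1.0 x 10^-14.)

n(NH2OH) = 0.2211 x 0.02057 = 0.004548 mol; V(HBr) at equivalence = 0.004548/0.07129 = 0.06380 L.
At equivalence the base is fully converted to NH3OH+; total volume = 0.08437 L, so [NH3OH+] = 0.004548/0.08437 = 0.05391 M.
Ka(NH3OH+) = Kw/Kb = 1.0e-14 / 1.1 x 10^-8 = 9.09e-7.
[H^+] = sqrt(Ka x [NH3OH+]) = sqrt(9.09e-7 x 0.05391) = 0.000221 M.
pH = -log(0.000221) = 3.65.

3.65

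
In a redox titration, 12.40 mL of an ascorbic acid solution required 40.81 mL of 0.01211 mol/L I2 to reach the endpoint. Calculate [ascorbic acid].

0.0399 M

n(I2) = 0.01211 x 0.04081 = 0.0004942 mol.
From the balanced equation, 1 mol I2 reacts with 1 mol ascorbic acid, so n(ascorbic acid) = 0.0004942 x 1/1 = 0.0004942 mol.
[ascorbic acid] = 0.0004942 / 0.01240 L = 0.0399 M.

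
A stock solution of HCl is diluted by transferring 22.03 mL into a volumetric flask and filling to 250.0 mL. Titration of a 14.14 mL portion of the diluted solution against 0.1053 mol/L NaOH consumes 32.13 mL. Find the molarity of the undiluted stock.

n(NaOH) = 0.1053 x 0.03213 = 0.003383 mol.
n(HCl) in the aliquot = 0.003383 mol.
[diluted HCl] = 0.003383 / 0.01414 = 0.2393 M.
Dilution factor = 250.0/22.03 = 11.35, so [stock] = 0.2393 x 11.35 = 2.72 M.

2.72 M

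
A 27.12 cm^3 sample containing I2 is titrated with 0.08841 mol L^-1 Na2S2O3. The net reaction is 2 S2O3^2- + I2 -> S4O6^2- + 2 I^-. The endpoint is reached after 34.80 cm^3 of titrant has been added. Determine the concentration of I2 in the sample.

n(Na2S2O3) = 0.08841 x 0.03480 = 0.003077 mol.
From the balanced equation, 2 mol Na2S2O3 reacts with 1 mol I2, so n(I2) = 0.003077 x 1/2 = 0.001538 mol.
[I2] = 0.001538 / 0.02712 L = 0.0567 M.

0.0567 M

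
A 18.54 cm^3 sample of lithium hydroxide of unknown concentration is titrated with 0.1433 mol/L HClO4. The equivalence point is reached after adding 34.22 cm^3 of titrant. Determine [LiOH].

0.264 M

n(HClO4) delivered = 0.1433 x 0.03422 = 0.004904 mol.
For a 1:1 reaction, n(LiOH) = 0.004904 mol.
[LiOH] = 0.004904 mol / 0.01854 L = 0.264 M.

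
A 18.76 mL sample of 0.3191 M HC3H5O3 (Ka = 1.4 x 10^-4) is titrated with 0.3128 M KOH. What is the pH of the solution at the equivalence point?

n(HC3H5O3) = 0.3191 x 0.01876 = 0.005986 mol; V(KOH) at equivalence = 0.005986/0.3128 = 0.01914 L.
At equivalence all the acid is converted to C3H5O3-; total volume = 0.01876 + 0.01914 = 0.03790 L, so [C3H5O3-] = 0.005986/0.03790 = 0.1580 M.
Kb = Kw/Ka = 1.0e-14 / 1.4 x 10^-4 = 7.14e-11.
[OH^-] = sqrt(Kb x [C3H5O3-]) = sqrt(7.14e-11 x 0.1580) = 3.36e-6 M.
pOH = 5.47, so pH = 14.00 - 5.47 = 8.53.

8.53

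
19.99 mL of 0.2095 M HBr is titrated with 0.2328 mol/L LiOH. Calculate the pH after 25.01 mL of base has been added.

n(acid) = 0.2095 x 0.01999 = 0.004188 mol; n(LiOH) added = 0.2328 x 0.02501 = 0.005822 mol.
Base is in excess by 0.005822 - 0.004188 = 0.001634 mol in a total volume of 0.04500 L.
[OH^-] = 0.001634/0.04500 = 0.03632 M, so pOH = 1.44 and pH = 14.00 - 1.44 = 12.56.

12.56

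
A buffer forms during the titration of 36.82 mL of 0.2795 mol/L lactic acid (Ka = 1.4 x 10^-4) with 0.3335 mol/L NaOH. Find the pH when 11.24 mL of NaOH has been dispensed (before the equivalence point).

Initial n(HC3H5O3) = 0.2795 x 0.03682 = 0.01029 mol.
n(NaOH) added = 0.3335 x 0.01124 = 0.003749 mol, converting that many moles of HC3H5O3 to C3H5O3-.
Remaining n(HC3H5O3) = 0.006543 mol; n(C3H5O3-) = 0.003749 mol.
By Henderson-Hasselbalch, pH = pKa + log([A^-]/[HA]) = 3.85 + log(0.003749/0.006543) = 3.85 + (-0.24) = 3.61.

3.61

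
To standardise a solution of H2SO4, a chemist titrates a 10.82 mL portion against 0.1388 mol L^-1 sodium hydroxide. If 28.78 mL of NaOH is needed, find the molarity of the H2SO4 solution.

0.185 M

n(NaOH) delivered = 0.1388 x 0.02878 = 0.003995 mol.
The reaction is 1 H2SO4 + 2 NaOH, so n(H2SO4) = 0.003995 x 1/2 = 0.001997 mol.
[H2SO4] = 0.001997 mol / 0.01082 L = 0.185 M.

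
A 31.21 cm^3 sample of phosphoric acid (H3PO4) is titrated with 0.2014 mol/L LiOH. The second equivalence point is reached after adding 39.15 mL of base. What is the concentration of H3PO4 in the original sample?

n(LiOH) = 0.2014 x 0.03915 = 0.007885 mol.
At the second equivalence point, 2 mol OH^- react per mol H3PO4, so n(H3PO4) = 0.007885 / 2 = 0.003942 mol.
[H3PO4] = 0.003942 / 0.03121 L = 0.126 M.

0.126 M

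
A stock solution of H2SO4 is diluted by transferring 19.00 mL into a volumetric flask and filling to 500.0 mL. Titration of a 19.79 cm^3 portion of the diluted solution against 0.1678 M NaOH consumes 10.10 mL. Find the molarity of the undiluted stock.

1.13 M

n(NaOH) = 0.1678 x 0.01010 = 0.001695 mol.
n(H2SO4) in the aliquot = 0.001695 x 1/2 = 0.0008474 mol.
[diluted H2SO4] = 0.0008474 / 0.01979 = 0.04282 M.
Dilution factor = 500.0/19.00 = 26.32, so [stock] = 0.04282 x 26.32 = 1.13 M.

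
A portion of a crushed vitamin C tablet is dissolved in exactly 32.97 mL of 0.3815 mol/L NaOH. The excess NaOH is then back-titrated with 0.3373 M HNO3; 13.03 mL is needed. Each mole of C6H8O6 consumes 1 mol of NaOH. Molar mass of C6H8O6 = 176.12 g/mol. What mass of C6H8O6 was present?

Total n(NaOH) added = 0.3815 x 0.03297 = 0.01258 mol.
n(HNO3) used = 0.3373 x 0.01303 = 0.004395 mol, which equals the excess n(NaOH).
So n(NaOH) consumed by the sample = 0.01258 - 0.004395 = 0.008183 mol.
n(C6H8O6) = 0.008183 / 1 = 0.008183 mol.
mass = 0.008183 mol x 176.12 g/mol = 1.44 g.

1.44 g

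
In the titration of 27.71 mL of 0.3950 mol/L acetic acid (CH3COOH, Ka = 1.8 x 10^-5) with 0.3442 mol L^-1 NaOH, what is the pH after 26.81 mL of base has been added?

5.47

Initial n(CH3COOH) = 0.3950 x 0.02771 = 0.01095 mol.
n(NaOH) added = 0.3442 x 0.02681 = 0.009228 mol, converting that many moles of CH3COOH to CH3COO-.
Remaining n(CH3COOH) = 0.001717 mol; n(CH3COO-) = 0.009228 mol.
By Henderson-Hasselbalch, pH = pKa + log([A^-]/[HA]) = 4.74 + log(0.009228/0.001717) = 4.74 + (+0.73) = 5.47.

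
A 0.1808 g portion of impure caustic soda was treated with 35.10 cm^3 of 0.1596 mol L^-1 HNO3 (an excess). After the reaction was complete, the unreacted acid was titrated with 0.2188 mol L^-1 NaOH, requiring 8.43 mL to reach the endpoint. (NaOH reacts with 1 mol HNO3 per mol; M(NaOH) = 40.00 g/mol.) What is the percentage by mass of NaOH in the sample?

83.1%

Total n(HNO3) added = 0.1596 x 0.03510 = 0.005602 mol.
n(NaOH) used = 0.2188 x 0.008430 = 0.001844 mol, which equals the excess n(HNO3).
So n(HNO3) consumed by the sample = 0.005602 - 0.001844 = 0.003757 mol.
n(NaOH) = 0.003757 / 1 = 0.003757 mol.
mass NaOH = 0.003757 x 40.00 = 0.1503 g, so %NaOH = 0.1503/0.1808 x 100 = 83.1%.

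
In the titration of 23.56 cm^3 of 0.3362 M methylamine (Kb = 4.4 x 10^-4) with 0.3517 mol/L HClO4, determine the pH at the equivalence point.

n(CH3NH2) = 0.3362 x 0.02356 = 0.007921 mol; V(HClO4) at equivalence = 0.007921/0.3517 = 0.02252 L.
At equivalence the base is fully converted to CH3NH3+; total volume = 0.04608 L, so [CH3NH3+] = 0.007921/0.04608 = 0.1719 M.
Ka(CH3NH3+) = Kw/Kb = 1.0e-14 / 4.4 x 10^-4 = 2.27e-11.
[H^+] = sqrt(Ka x [CH3NH3+]) = sqrt(2.27e-11 x 0.1719) = 1.98e-6 M.
pH = -log(1.98e-6) = 5.70.

5.70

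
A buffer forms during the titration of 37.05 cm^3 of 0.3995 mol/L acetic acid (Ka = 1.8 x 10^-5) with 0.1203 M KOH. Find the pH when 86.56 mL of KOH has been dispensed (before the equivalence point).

Initial n(CH3COOH) = 0.3995 x 0.03705 = 0.01480 mol.
n(KOH) added = 0.1203 x 0.08656 = 0.01041 mol, converting that many moles of CH3COOH to CH3COO-.
Remaining n(CH3COOH) = 0.004388 mol; n(CH3COO-) = 0.01041 mol.
By Henderson-Hasselbalch, pH = pKa + log([A^-]/[HA]) = 4.74 + log(0.01041/0.004388) = 4.74 + (+0.38) = 5.12.

5.12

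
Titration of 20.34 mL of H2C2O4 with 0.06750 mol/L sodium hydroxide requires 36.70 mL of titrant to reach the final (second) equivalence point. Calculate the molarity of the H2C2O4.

0.0609 M

n(NaOH) = 0.06750 x 0.03670 = 0.002477 mol.
At the final (second) equivalence point, 2 mol OH^- react per mol H2C2O4, so n(H2C2O4) = 0.002477 / 2 = 0.001239 mol.
[H2C2O4] = 0.001239 / 0.02034 L = 0.0609 M.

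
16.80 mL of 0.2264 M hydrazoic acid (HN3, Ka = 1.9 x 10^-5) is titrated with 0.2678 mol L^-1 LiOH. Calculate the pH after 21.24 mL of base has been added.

12.69

n(acid) = 0.2264 x 0.01680 = 0.003804 mol; n(LiOH) added = 0.2678 x 0.02124 = 0.005688 mol.
Base is in excess by 0.005688 - 0.003804 = 0.001885 mol in a total volume of 0.03804 L.
[OH^-] = 0.001885/0.03804 = 0.04954 M, so pOH = 1.31 and pH = 14.00 - 1.31 = 12.69.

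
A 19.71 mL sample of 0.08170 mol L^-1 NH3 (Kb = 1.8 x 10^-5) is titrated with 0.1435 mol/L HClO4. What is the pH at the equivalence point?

5.27

n(NH3) = 0.08170 x 0.01971 = 0.001610 mol; V(HClO4) at equivalence = 0.001610/0.1435 = 0.01122 L.
At equivalence the base is fully converted to NH4+; total volume = 0.03093 L, so [NH4+] = 0.001610/0.03093 = 0.05206 M.
Ka(NH4+) = Kw/Kb = 1.0e-14 / 1.8 x 10^-5 = 5.56e-10.
[H^+] = sqrt(Ka x [NH4+]) = sqrt(5.56e-10 x 0.05206) = 5.38e-6 M.
pH = -log(5.38e-6) = 5.27.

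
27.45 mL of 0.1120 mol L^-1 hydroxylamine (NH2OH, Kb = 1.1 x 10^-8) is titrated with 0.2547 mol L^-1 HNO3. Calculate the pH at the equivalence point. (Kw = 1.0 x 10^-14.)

3.58

n(NH2OH) = 0.1120 x 0.02745 = 0.003074 mol; V(HNO3) at equivalence = 0.003074/0.2547 = 0.01207 L.
At equivalence the base is fully converted to NH3OH+; total volume = 0.03952 L, so [NH3OH+] = 0.003074/0.03952 = 0.07779 M.
Ka(NH3OH+) = Kw/Kb = 1.0e-14 / 1.1 x 10^-8 = 9.09e-7.
[H^+] = sqrt(Ka x [NH3OH+]) = sqrt(9.09e-7 x 0.07779) = 0.000266 M.
pH = -log(0.000266) = 3.58.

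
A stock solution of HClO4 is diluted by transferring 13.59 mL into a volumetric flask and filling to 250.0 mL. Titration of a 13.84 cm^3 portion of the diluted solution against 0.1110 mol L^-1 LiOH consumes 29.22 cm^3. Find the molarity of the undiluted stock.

n(LiOH) = 0.1110 x 0.02922 = 0.003243 mol.
n(HClO4) in the aliquot = 0.003243 mol.
[diluted HClO4] = 0.003243 / 0.01384 = 0.2344 M.
Dilution factor = 250.0/13.59 = 18.40, so [stock] = 0.2344 x 18.40 = 4.31 M.

4.31 M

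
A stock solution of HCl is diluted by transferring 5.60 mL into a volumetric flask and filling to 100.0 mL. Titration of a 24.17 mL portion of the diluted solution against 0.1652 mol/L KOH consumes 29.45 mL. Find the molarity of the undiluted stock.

3.59 M

n(KOH) = 0.1652 x 0.02945 = 0.004865 mol.
n(HCl) in the aliquot = 0.004865 mol.
[diluted HCl] = 0.004865 / 0.02417 = 0.2013 M.
Dilution factor = 100.0/5.600 = 17.86, so [stock] = 0.2013 x 17.86 = 3.59 M.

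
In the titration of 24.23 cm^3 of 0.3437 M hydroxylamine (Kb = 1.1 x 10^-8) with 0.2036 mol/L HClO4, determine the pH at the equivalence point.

3.47

n(NH2OH) = 0.3437 x 0.02423 = 0.008328 mol; V(HClO4) at equivalence = 0.008328/0.2036 = 0.04090 L.
At equivalence the base is fully converted to NH3OH+; total volume = 0.06513 L, so [NH3OH+] = 0.008328/0.06513 = 0.1279 M.
Ka(NH3OH+) = Kw/Kb = 1.0e-14 / 1.1 x 10^-8 = 9.09e-7.
[H^+] = sqrt(Ka x [NH3OH+]) = sqrt(9.09e-7 x 0.1279) = 0.000341 M.
pH = -log(0.000341) = 3.47.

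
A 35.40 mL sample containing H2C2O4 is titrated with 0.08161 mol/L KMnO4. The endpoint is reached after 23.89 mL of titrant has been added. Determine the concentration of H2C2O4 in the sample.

n(KMnO4) = 0.08161 x 0.02389 = 0.001950 mol.
From the balanced equation, 2 mol KMnO4 reacts with 5 mol H2C2O4, so n(H2C2O4) = 0.001950 x 5/2 = 0.004874 mol.
[H2C2O4] = 0.004874 / 0.03540 L = 0.138 M.

0.138 M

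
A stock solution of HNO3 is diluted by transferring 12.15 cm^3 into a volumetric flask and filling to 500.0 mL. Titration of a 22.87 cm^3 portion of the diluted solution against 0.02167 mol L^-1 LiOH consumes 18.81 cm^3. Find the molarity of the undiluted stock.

0.733 M

n(LiOH) = 0.02167 x 0.01881 = 0.0004076 mol.
n(HNO3) in the aliquot = 0.0004076 mol.
[diluted HNO3] = 0.0004076 / 0.02287 = 0.01782 M.
Dilution factor = 500.0/12.15 = 41.15, so [stock] = 0.01782 x 41.15 = 0.733 M.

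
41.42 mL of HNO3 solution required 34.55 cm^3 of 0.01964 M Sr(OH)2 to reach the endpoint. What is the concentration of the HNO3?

n(Sr(OH)2) delivered = 0.01964 x 0.03455 = 0.0006786 mol.
The reaction is 2 HNO3 + 1 Sr(OH)2, so n(HNO3) = 0.0006786 x 2/1 = 0.001357 mol.
[HNO3] = 0.001357 mol / 0.04142 L = 0.0328 M.

0.0328 M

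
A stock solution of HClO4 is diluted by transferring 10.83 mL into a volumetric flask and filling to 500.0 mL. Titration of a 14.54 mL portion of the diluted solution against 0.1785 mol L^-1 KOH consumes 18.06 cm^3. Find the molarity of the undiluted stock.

10.2 M

n(KOH) = 0.1785 x 0.01806 = 0.003224 mol.
n(HClO4) in the aliquot = 0.003224 mol.
[diluted HClO4] = 0.003224 / 0.01454 = 0.2217 M.
Dilution factor = 500.0/10.83 = 46.17, so [stock] = 0.2217 x 46.17 = 10.2 M.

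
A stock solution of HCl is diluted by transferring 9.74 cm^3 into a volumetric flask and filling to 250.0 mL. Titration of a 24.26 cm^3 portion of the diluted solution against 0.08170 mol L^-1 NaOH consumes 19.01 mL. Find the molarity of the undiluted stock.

n(NaOH) = 0.08170 x 0.01901 = 0.001553 mol.
n(HCl) in the aliquot = 0.001553 mol.
[diluted HCl] = 0.001553 / 0.02426 = 0.06402 M.
Dilution factor = 250.0/9.740 = 25.67, so [stock] = 0.06402 x 25.67 = 1.64 M.

1.64 M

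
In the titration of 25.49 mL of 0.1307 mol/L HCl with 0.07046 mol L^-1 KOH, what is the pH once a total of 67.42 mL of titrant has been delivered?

12.18

n(acid) = 0.1307 x 0.02549 = 0.003332 mol; n(KOH) added = 0.07046 x 0.06742 = 0.004750 mol.
Base is in excess by 0.004750 - 0.003332 = 0.001419 mol in a total volume of 0.09291 L.
[OH^-] = 0.001419/0.09291 = 0.01527 M, so pOH = 1.82 and pH = 14.00 - 1.82 = 12.18.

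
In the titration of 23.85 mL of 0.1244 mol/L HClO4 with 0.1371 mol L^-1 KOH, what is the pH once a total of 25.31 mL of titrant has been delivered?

n(acid) = 0.1244 x 0.02385 = 0.002967 mol; n(KOH) added = 0.1371 x 0.02531 = 0.003470 mol.
Base is in excess by 0.003470 - 0.002967 = 0.0005031 mol in a total volume of 0.04916 L.
[OH^-] = 0.0005031/0.04916 = 0.01023 M, so pOH = 1.99 and pH = 14.00 - 1.99 = 12.01.

12.01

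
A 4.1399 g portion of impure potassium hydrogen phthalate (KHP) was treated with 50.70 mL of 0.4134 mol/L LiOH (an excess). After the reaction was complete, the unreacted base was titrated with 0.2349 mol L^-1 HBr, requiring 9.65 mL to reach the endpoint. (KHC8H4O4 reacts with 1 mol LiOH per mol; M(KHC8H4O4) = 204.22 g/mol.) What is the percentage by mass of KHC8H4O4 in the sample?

Total n(LiOH) added = 0.4134 x 0.05070 = 0.02096 mol.
n(HBr) used = 0.2349 x 0.009650 = 0.002267 mol, which equals the excess n(LiOH).
So n(LiOH) consumed by the sample = 0.02096 - 0.002267 = 0.01869 mol.
n(KHC8H4O4) = 0.01869 / 1 = 0.01869 mol.
mass KHC8H4O4 = 0.01869 x 204.22 = 3.817 g, so %KHC8H4O4 = 3.817/4.1399 x 100 = 92.2%.

92.2%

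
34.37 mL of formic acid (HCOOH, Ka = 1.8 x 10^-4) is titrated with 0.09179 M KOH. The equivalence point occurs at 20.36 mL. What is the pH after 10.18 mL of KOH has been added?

10.18 mL is exactly half the equivalence volume (20.36/2), i.e. the half-equivalence point.
There, n(HA) = n(A^-), so pH = pKa = -log(1.8 x 10^-4) = 3.74.

3.74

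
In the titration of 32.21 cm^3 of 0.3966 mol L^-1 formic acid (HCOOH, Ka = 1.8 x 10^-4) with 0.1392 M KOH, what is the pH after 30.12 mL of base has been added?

Initial n(HCOOH) = 0.3966 x 0.03221 = 0.01277 mol.
n(KOH) added = 0.1392 x 0.03012 = 0.004193 mol, converting that many moles of HCOOH to HCOO-.
Remaining n(HCOOH) = 0.008582 mol; n(HCOO-) = 0.004193 mol.
By Henderson-Hasselbalch, pH = pKa + log([A^-]/[HA]) = 3.74 + log(0.004193/0.008582) = 3.74 + (-0.31) = 3.43.

3.43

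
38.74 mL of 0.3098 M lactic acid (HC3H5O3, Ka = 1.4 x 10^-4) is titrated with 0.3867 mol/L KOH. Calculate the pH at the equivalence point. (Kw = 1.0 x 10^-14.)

n(HC3H5O3) = 0.3098 x 0.03874 = 0.01200 mol; V(KOH) at equivalence = 0.01200/0.3867 = 0.03104 L.
At equivalence all the acid is converted to C3H5O3-; total volume = 0.03874 + 0.03104 = 0.06978 L, so [C3H5O3-] = 0.01200/0.06978 = 0.1720 M.
Kb = Kw/Ka = 1.0e-14 / 1.4 x 10^-4 = 7.14e-11.
[OH^-] = sqrt(Kb x [C3H5O3-]) = sqrt(7.14e-11 x 0.1720) = 3.51e-6 M.
pOH = 5.46, so pH = 14.00 - 5.46 = 8.54.

8.54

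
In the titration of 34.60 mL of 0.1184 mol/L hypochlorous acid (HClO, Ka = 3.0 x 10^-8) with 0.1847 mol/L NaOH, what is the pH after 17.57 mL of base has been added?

8.10

Initial n(HClO) = 0.1184 x 0.03460 = 0.004097 mol.
n(NaOH) added = 0.1847 x 0.01757 = 0.003245 mol, converting that many moles of HClO to ClO-.
Remaining n(HClO) = 0.0008515 mol; n(ClO-) = 0.003245 mol.
By Henderson-Hasselbalch, pH = pKa + log([A^-]/[HA]) = 7.52 + log(0.003245/0.0008515) = 7.52 + (+0.58) = 8.10.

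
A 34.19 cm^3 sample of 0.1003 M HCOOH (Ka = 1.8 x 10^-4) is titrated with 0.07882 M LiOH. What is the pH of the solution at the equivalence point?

8.19

n(HCOOH) = 0.1003 x 0.03419 = 0.003429 mol; V(LiOH) at equivalence = 0.003429/0.07882 = 0.04351 L.
At equivalence all the acid is converted to HCOO-; total volume = 0.03419 + 0.04351 = 0.07770 L, so [HCOO-] = 0.003429/0.07770 = 0.04414 M.
Kb = Kw/Ka = 1.0e-14 / 1.8 x 10^-4 = 5.56e-11.
[OH^-] = sqrt(Kb x [HCOO-]) = sqrt(5.56e-11 x 0.04414) = 1.57e-6 M.
pOH = 5.81, so pH = 14.00 - 5.81 = 8.19.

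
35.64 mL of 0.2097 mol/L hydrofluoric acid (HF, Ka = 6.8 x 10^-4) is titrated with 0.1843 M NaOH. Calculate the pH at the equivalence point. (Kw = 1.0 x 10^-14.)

n(HF) = 0.2097 x 0.03564 = 0.007474 mol; V(NaOH) at equivalence = 0.007474/0.1843 = 0.04055 L.
At equivalence all the acid is converted to F-; total volume = 0.03564 + 0.04055 = 0.07619 L, so [F-] = 0.007474/0.07619 = 0.09809 M.
Kb = Kw/Ka = 1.0e-14 / 6.8 x 10^-4 = 1.47e-11.
[OH^-] = sqrt(Kb x [F-]) = sqrt(1.47e-11 x 0.09809) = 1.20e-6 M.
pOH = 5.92, so pH = 14.00 - 5.92 = 8.08.

8.08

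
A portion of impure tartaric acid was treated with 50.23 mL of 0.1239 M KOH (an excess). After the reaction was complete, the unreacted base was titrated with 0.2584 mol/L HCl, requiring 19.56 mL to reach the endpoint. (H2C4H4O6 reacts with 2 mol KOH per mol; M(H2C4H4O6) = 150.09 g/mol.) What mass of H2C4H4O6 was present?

0.0877 g

Total n(KOH) added = 0.1239 x 0.05023 = 0.006223 mol.
n(HCl) used = 0.2584 x 0.01956 = 0.005054 mol, which equals the excess n(KOH).
So n(KOH) consumed by the sample = 0.006223 - 0.005054 = 0.001169 mol.
n(H2C4H4O6) = 0.001169 / 2 = 0.0005846 mol.
mass = 0.0005846 mol x 150.09 g/mol = 0.0877 g.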